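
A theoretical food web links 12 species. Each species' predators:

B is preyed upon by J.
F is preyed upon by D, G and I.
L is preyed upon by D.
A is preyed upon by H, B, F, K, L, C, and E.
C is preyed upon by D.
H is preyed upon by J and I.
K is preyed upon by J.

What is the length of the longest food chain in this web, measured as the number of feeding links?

One longest chain: A → F → I.
It has 3 species and 2 links.

2 links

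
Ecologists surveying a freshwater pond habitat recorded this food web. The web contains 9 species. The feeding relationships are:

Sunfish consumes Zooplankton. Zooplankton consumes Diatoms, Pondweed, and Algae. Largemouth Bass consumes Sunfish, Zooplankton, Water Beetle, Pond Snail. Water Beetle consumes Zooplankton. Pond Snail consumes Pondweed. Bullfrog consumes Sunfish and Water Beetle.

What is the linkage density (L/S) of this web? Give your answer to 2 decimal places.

L/S = 1.33

There are L = 12 links among S = 9 species.
L/S = 12/9 = 1.3333 ≈ 1.33.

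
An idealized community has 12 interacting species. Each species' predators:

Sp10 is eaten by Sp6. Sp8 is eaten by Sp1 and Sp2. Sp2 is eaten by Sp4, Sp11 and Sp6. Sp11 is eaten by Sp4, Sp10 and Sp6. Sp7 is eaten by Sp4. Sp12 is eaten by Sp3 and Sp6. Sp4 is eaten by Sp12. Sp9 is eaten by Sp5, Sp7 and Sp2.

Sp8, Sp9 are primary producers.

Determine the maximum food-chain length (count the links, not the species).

One longest chain: Sp8 → Sp2 → Sp11 → Sp4 → Sp12 → Sp6.
It has 6 species and 5 links.

5 links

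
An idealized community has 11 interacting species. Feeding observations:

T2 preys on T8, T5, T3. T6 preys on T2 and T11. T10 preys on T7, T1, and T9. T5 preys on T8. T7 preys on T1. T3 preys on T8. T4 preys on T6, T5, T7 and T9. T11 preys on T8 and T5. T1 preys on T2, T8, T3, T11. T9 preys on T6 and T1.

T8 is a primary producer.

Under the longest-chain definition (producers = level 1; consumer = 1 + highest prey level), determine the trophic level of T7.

T8 is a producer → level 1.
T5 eats T8 → level 2.
T2 eats T5 (level 2); other prey at levels: T8 1, T3 2 → level 3.
T1 eats T2 (level 3); other prey at levels: T8 1, T3 2, T11 3 → level 4.
T7 eats T1 → level 5.

Trophic level 5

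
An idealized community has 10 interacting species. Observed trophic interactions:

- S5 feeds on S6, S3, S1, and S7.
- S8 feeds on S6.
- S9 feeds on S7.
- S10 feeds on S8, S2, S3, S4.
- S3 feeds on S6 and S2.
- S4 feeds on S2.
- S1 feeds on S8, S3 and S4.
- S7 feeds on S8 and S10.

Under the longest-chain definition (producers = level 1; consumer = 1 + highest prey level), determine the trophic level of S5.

Trophic level 5

S6 is a producer → level 1.
S3 eats S6 (level 1); other prey at levels: S2 1 → level 2.
S10 eats S3 (level 2); other prey at levels: S2 1, S4 2, S8 2 → level 3.
S7 eats S10 (level 3); other prey at levels: S8 2 → level 4.
S5 eats S7 (level 4); other prey at levels: S6 1, S3 2, S1 3 → level 5.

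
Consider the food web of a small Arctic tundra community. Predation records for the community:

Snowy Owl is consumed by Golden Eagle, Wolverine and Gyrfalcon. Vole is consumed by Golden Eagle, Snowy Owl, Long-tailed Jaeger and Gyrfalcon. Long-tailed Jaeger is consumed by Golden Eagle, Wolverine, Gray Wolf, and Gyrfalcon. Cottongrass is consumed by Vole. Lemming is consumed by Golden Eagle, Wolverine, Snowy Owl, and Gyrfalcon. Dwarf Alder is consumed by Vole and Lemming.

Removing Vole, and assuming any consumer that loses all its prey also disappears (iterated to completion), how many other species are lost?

Remove Vole.
Round 1: Long-tailed Jaeger (all prey gone) → extinct.
Round 2: Gray Wolf (all prey gone) → extinct.
No further losses. Total secondary extinctions: 2.

2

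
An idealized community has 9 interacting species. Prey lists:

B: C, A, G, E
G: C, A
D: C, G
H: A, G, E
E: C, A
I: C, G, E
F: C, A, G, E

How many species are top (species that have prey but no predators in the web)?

5

Top species (has prey, but nothing eats it): D, H, I, F, B.
Count: 5.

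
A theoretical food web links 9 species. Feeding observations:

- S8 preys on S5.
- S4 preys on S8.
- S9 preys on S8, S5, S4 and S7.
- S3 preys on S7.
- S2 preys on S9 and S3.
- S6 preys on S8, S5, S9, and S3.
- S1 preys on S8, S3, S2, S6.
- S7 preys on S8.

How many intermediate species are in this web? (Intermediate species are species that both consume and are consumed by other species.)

Intermediate species (has both prey and predators): S8, S7, S4, S9, S3, S2, S6.
Count: 7.

7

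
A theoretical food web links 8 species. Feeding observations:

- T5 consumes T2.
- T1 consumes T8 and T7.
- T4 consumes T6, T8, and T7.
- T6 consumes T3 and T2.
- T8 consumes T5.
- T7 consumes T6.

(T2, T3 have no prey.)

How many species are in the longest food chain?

One longest chain: T2 → T6 → T7 → T4.
It has 4 species and 3 links.

4 species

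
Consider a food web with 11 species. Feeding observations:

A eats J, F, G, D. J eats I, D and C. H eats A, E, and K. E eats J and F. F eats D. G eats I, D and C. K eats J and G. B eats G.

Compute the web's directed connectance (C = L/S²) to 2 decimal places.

C = 0.16

The web has S = 11 species and L = 19 feeding links.
C = L / S² = 19 / 121 = 0.1570 ≈ 0.16.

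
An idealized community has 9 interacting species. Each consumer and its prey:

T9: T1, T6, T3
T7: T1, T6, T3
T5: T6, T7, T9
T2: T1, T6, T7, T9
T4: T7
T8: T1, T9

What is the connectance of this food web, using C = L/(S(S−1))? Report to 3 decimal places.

The web has S = 9 species and L = 16 feeding links.
C = L / (S(S−1)) = 16 / 72 = 0.2222 ≈ 0.222.

C = 0.222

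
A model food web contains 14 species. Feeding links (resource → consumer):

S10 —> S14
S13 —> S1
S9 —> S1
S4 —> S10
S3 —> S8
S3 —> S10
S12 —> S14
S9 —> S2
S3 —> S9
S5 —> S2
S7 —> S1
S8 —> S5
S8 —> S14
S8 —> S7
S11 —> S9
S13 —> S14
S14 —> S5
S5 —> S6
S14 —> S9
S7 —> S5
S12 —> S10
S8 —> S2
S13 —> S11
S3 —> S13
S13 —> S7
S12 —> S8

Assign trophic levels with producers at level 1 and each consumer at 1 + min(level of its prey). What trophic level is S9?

Trophic level 2

S3 is a producer → level 1.
S9 eats S3 → level 2.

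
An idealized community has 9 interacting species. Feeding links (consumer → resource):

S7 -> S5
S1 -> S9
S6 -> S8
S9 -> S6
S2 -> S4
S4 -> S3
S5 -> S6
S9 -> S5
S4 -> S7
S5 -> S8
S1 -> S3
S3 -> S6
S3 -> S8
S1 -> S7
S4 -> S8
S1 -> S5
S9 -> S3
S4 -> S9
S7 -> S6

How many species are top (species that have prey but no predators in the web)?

Top species (has prey, but nothing eats it): S1, S2.
Count: 2.

2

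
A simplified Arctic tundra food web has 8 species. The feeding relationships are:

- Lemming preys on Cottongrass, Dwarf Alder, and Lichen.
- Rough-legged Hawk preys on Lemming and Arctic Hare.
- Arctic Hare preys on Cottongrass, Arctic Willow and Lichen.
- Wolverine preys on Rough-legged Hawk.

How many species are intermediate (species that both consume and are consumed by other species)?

Intermediate species (has both prey and predators): Lemming, Arctic Hare, Rough-legged Hawk.
Count: 3.

3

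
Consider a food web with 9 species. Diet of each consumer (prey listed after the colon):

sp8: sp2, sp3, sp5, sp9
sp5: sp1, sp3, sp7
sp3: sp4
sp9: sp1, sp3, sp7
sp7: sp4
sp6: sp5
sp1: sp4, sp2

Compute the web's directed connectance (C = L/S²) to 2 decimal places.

The web has S = 9 species and L = 15 feeding links.
C = L / S² = 15 / 81 = 0.1852 ≈ 0.19.

C = 0.19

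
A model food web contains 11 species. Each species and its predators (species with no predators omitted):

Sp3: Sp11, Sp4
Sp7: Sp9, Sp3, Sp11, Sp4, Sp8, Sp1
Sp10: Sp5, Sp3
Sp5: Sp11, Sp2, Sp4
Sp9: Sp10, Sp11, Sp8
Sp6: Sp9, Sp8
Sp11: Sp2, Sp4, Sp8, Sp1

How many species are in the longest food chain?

One longest chain: Sp7 → Sp9 → Sp10 → Sp5 → Sp11 → Sp2.
It has 6 species and 5 links.

6 species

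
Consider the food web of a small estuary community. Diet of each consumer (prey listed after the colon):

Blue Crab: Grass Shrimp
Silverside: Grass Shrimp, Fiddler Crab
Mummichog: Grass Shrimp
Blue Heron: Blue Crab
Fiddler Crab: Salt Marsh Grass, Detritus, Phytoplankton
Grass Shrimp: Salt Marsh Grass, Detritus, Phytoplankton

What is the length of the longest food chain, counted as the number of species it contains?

One longest chain: Salt Marsh Grass → Grass Shrimp → Blue Crab → Blue Heron.
It has 4 species and 3 links.

4 species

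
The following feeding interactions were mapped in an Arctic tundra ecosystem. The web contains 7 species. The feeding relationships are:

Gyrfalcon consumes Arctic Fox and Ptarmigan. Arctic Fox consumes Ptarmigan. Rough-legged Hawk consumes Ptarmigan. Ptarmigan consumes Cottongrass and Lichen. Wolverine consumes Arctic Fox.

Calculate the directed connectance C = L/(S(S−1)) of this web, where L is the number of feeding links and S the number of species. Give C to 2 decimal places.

C = 0.17

The web has S = 7 species and L = 7 feeding links.
C = L / (S(S−1)) = 7 / 42 = 0.1667 ≈ 0.17.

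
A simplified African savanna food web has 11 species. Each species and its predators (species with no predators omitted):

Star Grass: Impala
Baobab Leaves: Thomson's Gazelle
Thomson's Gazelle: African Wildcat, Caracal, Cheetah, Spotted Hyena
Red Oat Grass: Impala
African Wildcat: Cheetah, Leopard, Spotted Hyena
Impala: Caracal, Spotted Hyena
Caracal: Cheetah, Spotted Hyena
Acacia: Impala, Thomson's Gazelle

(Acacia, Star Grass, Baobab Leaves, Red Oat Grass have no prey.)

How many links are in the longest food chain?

One longest chain: Acacia → Thomson's Gazelle → African Wildcat → Cheetah.
It has 4 species and 3 links.

3 links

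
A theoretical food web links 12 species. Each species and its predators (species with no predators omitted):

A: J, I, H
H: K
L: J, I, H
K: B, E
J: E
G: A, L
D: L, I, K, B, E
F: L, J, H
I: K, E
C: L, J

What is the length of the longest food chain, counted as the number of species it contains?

5 species

One longest chain: G → A → H → K → B.
It has 5 species and 4 links.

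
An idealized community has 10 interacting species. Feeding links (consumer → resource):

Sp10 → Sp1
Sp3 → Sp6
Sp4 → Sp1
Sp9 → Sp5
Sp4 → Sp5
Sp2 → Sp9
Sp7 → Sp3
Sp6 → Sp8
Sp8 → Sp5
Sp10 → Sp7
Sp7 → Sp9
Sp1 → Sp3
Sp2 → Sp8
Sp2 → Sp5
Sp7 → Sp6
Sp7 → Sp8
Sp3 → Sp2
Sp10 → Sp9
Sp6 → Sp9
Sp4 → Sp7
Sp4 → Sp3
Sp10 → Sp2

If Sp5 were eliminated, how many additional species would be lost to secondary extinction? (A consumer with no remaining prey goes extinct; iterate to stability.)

9

Remove Sp5.
Round 1: Sp9 (all prey gone), Sp8 (all prey gone) → extinct.
Round 2: Sp2 (all prey gone), Sp6 (all prey gone) → extinct.
Round 3: Sp3 (all prey gone) → extinct.
Round 4: Sp1 (all prey gone), Sp7 (all prey gone) → extinct.
Round 5: Sp10 (all prey gone), Sp4 (all prey gone) → extinct.
No further losses. Total secondary extinctions: 9.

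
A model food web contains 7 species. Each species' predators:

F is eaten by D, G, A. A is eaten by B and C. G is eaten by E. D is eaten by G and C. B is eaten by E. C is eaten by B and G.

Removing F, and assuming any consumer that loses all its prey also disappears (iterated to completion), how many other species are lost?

6

Remove F.
Round 1: D (all prey gone), A (all prey gone) → extinct.
Round 2: C (all prey gone) → extinct.
Round 3: G (all prey gone), B (all prey gone) → extinct.
Round 4: E (all prey gone) → extinct.
No further losses. Total secondary extinctions: 6.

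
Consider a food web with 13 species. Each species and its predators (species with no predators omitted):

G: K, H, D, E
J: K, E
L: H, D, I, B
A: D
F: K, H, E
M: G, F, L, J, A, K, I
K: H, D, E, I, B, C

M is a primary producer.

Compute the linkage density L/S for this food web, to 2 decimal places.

There are L = 27 links among S = 13 species.
L/S = 27/13 = 2.0769 ≈ 2.08.

L/S = 2.08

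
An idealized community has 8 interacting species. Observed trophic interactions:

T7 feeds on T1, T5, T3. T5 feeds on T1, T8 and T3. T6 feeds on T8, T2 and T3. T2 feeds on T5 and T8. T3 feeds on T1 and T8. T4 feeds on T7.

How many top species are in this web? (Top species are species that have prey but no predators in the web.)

2

Top species (has prey, but nothing eats it): T6, T4.
Count: 2.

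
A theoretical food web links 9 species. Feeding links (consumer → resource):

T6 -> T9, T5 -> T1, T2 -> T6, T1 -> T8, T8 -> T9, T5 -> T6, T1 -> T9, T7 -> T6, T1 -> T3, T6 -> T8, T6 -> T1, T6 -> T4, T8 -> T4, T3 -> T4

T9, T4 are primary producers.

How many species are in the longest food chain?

5 species

One longest chain: T9 → T8 → T1 → T6 → T5.
It has 5 species and 4 links.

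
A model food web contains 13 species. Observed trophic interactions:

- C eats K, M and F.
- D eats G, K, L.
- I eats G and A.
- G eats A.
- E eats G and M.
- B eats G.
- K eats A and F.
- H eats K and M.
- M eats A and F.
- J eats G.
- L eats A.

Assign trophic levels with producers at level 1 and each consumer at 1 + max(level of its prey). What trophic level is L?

A is a producer → level 1.
L eats A → level 2.

Trophic level 2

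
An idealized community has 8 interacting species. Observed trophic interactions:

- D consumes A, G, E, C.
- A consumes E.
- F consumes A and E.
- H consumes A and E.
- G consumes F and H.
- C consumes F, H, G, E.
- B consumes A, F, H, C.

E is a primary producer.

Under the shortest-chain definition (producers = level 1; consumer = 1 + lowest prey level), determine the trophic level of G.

Trophic level 3

E is a producer → level 1.
H eats E → level 2.
G eats H → level 3.
No prey of G is below level 2, so 3 is the minimum.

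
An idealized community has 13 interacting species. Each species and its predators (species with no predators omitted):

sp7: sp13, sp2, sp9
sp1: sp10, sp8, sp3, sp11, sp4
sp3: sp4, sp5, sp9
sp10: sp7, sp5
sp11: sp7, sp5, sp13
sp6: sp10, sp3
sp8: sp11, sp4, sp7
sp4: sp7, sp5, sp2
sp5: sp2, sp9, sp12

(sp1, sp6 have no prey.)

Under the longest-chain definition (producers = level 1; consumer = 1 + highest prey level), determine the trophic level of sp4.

Trophic level 3

sp1 is a producer → level 1.
sp8 eats sp1 → level 2.
sp4 eats sp8 (level 2); other prey at levels: sp1 1, sp3 2 → level 3.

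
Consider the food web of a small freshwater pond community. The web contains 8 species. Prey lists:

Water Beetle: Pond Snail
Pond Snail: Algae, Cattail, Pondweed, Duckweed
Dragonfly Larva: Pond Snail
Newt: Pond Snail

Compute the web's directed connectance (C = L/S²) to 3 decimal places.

The web has S = 8 species and L = 7 feeding links.
C = L / S² = 7 / 64 = 0.1094 ≈ 0.109.

C = 0.109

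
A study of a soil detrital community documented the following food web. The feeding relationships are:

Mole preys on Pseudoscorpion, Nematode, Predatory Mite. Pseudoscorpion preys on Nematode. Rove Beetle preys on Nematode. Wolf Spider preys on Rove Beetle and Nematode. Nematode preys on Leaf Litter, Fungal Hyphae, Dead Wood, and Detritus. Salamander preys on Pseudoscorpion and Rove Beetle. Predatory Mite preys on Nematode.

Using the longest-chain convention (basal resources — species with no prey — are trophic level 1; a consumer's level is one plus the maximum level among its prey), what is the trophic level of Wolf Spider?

Leaf Litter has no prey (basal) → level 1.
Nematode eats Leaf Litter (level 1); other prey at levels: Detritus 1, Dead Wood 1, Fungal Hyphae 1 → level 2.
Rove Beetle eats Nematode → level 3.
Wolf Spider eats Rove Beetle (level 3); other prey at levels: Nematode 2 → level 4.

Trophic level 4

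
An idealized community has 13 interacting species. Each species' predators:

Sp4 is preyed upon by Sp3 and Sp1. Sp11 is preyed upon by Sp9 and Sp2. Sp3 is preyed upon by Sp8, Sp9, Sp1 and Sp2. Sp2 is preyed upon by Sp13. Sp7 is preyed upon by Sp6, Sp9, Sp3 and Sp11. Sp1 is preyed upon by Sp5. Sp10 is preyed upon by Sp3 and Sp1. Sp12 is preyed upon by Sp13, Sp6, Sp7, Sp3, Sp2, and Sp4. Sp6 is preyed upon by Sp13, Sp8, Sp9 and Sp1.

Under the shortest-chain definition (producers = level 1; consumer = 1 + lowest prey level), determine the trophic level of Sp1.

Sp10 is a producer → level 1.
Sp1 eats Sp10 → level 2.

Trophic level 2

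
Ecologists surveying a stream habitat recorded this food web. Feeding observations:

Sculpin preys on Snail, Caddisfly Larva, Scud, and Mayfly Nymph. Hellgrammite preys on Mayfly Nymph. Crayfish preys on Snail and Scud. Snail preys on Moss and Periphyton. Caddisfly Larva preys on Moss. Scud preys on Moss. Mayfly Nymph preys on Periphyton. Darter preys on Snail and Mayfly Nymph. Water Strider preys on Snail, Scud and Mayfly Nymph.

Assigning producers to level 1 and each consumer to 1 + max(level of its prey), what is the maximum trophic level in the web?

3

Producers (level 1): Periphyton, Moss.
Periphyton → Mayfly Nymph → Hellgrammite gives Hellgrammite level 3.
No species has a prey at level 3, so no species reaches level 4.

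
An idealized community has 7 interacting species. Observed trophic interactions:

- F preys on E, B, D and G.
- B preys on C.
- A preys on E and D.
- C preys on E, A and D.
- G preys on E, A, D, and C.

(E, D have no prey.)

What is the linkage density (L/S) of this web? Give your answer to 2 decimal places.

L/S = 2.00

There are L = 14 links among S = 7 species.
L/S = 14/7 = 2.0000 ≈ 2.00.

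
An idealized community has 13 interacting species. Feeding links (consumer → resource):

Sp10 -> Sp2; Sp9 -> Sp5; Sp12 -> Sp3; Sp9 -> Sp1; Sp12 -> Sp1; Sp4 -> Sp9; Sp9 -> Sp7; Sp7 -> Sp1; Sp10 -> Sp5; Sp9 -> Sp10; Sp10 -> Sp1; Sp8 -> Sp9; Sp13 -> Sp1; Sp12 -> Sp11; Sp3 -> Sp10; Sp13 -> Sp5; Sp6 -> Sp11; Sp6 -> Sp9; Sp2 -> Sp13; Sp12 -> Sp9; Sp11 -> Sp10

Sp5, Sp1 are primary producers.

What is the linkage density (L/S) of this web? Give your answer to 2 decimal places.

There are L = 21 links among S = 13 species.
L/S = 21/13 = 1.6154 ≈ 1.62.

L/S = 1.62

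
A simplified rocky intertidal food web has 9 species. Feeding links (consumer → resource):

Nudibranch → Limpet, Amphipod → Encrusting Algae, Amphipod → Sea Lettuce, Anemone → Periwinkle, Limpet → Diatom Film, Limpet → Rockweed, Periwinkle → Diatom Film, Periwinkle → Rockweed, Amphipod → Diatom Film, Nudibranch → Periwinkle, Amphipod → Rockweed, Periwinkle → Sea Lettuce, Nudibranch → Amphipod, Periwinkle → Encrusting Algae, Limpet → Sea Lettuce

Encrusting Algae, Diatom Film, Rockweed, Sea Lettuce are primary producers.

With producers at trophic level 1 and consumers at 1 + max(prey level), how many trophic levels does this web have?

3

Producers (level 1): Encrusting Algae, Diatom Film, Rockweed, Sea Lettuce.
Diatom Film → Limpet → Nudibranch gives Nudibranch level 3.
No species has a prey at level 3, so no species reaches level 4.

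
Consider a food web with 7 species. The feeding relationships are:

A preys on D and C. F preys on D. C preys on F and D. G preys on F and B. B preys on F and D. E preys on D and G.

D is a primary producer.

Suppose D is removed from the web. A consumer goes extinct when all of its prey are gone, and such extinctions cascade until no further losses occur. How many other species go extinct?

6

Remove D.
Round 1: F (all prey gone) → extinct.
Round 2: B (all prey gone), C (all prey gone) → extinct.
Round 3: G (all prey gone), A (all prey gone) → extinct.
Round 4: E (all prey gone) → extinct.
No further losses. Total secondary extinctions: 6.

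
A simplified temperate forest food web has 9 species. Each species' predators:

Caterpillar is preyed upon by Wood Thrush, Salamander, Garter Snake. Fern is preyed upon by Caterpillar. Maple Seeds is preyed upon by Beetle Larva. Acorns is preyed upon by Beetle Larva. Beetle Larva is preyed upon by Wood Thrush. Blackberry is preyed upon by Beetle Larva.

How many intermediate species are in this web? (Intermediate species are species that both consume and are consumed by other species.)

2

Intermediate species (has both prey and predators): Caterpillar, Beetle Larva.
Count: 2.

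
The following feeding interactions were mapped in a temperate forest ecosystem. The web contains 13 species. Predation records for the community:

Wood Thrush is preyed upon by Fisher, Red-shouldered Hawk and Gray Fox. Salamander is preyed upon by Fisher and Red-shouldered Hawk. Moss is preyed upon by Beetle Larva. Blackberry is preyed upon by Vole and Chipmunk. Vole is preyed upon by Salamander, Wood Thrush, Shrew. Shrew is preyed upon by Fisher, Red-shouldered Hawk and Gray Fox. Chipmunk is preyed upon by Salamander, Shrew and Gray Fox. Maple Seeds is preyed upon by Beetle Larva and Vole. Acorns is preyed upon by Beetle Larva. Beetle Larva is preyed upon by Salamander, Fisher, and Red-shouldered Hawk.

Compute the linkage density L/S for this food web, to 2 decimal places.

L/S = 1.77

There are L = 23 links among S = 13 species.
L/S = 23/13 = 1.7692 ≈ 1.77.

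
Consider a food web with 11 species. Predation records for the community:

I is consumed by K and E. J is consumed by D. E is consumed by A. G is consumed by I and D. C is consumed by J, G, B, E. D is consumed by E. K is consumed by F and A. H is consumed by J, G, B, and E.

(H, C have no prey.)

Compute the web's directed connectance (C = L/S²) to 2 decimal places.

The web has S = 11 species and L = 17 feeding links.
C = L / S² = 17 / 121 = 0.1405 ≈ 0.14.

C = 0.14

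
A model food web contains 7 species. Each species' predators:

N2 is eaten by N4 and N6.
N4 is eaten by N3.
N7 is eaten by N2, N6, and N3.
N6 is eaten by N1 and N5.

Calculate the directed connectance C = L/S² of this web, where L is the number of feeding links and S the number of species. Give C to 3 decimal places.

C = 0.163

The web has S = 7 species and L = 8 feeding links.
C = L / S² = 8 / 49 = 0.1633 ≈ 0.163.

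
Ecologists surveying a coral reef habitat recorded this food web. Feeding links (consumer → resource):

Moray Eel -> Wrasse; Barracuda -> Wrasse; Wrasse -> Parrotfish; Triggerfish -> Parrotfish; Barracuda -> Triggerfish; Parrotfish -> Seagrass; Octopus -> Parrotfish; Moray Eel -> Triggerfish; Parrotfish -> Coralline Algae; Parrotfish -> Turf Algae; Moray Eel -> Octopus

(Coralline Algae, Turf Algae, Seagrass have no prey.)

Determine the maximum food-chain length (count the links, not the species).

3 links

One longest chain: Coralline Algae → Parrotfish → Triggerfish → Moray Eel.
It has 4 species and 3 links.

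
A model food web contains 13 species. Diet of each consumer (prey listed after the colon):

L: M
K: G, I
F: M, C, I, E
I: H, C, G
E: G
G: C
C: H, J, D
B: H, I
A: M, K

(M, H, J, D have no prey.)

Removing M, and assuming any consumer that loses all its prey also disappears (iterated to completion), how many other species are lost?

1

Remove M.
Round 1: L (all prey gone) → extinct.
No further losses. Total secondary extinctions: 1.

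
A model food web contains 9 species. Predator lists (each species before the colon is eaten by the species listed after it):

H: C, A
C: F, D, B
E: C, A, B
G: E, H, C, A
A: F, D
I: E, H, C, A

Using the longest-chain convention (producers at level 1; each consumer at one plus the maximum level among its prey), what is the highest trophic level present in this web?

4

Producers (level 1): G, I.
G → E → C → B gives B level 4.
No species has a prey at level 4, so no species reaches level 5.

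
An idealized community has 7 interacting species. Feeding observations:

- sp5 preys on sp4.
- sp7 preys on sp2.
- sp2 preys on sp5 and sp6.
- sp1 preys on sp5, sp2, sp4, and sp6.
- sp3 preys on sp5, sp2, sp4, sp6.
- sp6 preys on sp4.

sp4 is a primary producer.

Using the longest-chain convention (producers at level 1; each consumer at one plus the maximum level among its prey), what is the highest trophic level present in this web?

4

Producers (level 1): sp4.
sp4 → sp5 → sp2 → sp1 gives sp1 level 4.
No species has a prey at level 4, so no species reaches level 5.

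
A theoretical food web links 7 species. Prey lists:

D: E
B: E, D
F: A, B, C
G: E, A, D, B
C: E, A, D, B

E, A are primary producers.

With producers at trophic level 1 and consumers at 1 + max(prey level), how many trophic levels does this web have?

5

Producers (level 1): E, A.
E → D → B → C → F gives F level 5.
No species has a prey at level 5, so no species reaches level 6.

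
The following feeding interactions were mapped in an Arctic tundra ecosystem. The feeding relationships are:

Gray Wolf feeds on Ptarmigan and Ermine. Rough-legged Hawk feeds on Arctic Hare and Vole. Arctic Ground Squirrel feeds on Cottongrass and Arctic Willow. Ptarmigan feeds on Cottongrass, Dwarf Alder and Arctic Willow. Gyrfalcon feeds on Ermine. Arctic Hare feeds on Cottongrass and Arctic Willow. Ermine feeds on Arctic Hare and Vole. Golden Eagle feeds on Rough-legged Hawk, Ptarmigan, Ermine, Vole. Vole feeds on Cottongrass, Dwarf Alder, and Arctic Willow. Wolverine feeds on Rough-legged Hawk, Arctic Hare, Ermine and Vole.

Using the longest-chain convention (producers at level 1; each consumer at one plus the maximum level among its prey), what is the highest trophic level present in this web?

Producers (level 1): Dwarf Alder, Cottongrass, Arctic Willow.
Dwarf Alder → Vole → Ermine → Gyrfalcon gives Gyrfalcon level 4.
No species has a prey at level 4, so no species reaches level 5.

4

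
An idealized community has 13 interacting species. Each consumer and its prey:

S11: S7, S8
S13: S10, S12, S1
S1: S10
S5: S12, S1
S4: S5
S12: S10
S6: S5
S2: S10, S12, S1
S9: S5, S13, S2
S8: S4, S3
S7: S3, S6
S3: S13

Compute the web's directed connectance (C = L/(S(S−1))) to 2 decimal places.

The web has S = 13 species and L = 22 feeding links.
C = L / (S(S−1)) = 22 / 156 = 0.1410 ≈ 0.14.

C = 0.14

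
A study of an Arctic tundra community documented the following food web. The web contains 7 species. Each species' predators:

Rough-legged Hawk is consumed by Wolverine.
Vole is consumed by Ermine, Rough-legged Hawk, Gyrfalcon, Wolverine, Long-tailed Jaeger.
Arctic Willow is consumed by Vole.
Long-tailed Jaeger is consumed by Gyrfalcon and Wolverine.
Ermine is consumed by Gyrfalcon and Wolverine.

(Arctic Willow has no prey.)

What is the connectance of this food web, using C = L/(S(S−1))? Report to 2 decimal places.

The web has S = 7 species and L = 11 feeding links.
C = L / (S(S−1)) = 11 / 42 = 0.2619 ≈ 0.26.

C = 0.26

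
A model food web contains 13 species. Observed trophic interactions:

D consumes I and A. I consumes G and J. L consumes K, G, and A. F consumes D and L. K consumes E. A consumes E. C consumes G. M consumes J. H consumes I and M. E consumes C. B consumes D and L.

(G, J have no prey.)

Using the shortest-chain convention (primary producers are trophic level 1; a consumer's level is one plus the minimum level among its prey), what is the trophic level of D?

G is a producer → level 1.
I eats G → level 2.
D eats I → level 3.
No prey of D is below level 2, so 3 is the minimum.

Trophic level 3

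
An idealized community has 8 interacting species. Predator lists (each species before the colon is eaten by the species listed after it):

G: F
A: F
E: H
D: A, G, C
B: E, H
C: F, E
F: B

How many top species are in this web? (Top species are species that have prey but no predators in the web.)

Top species (has prey, but nothing eats it): H.
Count: 1.

1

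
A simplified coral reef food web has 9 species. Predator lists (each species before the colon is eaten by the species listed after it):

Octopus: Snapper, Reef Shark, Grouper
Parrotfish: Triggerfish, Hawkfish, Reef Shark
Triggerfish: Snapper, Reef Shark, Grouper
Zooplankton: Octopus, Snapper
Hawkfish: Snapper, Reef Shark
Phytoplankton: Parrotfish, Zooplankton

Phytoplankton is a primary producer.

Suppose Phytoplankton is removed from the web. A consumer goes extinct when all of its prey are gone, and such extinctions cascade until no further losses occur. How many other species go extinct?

Remove Phytoplankton.
Round 1: Parrotfish (all prey gone), Zooplankton (all prey gone) → extinct.
Round 2: Triggerfish (all prey gone), Hawkfish (all prey gone), Octopus (all prey gone) → extinct.
Round 3: Snapper (all prey gone), Reef Shark (all prey gone), Grouper (all prey gone) → extinct.
No further losses. Total secondary extinctions: 8.

8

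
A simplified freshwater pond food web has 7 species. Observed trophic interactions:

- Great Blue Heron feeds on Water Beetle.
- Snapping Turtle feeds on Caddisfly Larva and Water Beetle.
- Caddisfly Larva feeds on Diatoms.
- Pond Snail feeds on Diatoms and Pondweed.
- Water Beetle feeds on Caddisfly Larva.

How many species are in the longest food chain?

One longest chain: Diatoms → Caddisfly Larva → Water Beetle → Snapping Turtle.
It has 4 species and 3 links.

4 species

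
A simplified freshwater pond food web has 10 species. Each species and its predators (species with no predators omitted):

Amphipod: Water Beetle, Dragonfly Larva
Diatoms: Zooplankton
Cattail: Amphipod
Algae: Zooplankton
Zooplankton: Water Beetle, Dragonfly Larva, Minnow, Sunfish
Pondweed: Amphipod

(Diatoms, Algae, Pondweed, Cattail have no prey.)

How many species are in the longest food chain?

One longest chain: Diatoms → Zooplankton → Water Beetle.
It has 3 species and 2 links.

3 species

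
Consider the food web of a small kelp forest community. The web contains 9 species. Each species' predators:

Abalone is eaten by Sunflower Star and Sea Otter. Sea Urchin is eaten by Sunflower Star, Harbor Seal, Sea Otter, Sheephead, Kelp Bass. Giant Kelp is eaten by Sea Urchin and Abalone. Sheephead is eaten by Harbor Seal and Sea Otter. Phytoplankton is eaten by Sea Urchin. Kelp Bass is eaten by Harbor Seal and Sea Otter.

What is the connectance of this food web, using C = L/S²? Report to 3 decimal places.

The web has S = 9 species and L = 14 feeding links.
C = L / S² = 14 / 81 = 0.1728 ≈ 0.173.

C = 0.173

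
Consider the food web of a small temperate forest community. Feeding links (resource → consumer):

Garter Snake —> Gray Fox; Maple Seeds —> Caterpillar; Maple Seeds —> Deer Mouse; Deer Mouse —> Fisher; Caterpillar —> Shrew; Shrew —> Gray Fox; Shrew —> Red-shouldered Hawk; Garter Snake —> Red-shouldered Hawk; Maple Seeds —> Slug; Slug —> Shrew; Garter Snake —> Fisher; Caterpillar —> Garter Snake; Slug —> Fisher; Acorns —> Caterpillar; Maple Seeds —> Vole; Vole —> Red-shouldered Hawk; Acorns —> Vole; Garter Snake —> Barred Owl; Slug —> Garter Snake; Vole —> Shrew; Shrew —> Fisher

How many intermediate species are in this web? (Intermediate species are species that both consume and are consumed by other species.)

6

Intermediate species (has both prey and predators): Slug, Deer Mouse, Caterpillar, Vole, Garter Snake, Shrew.
Count: 6.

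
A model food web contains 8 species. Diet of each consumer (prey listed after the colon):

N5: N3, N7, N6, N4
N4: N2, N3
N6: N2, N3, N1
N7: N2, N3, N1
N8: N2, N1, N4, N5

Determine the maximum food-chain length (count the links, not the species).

3 links

One longest chain: N2 → N7 → N5 → N8.
It has 4 species and 3 links.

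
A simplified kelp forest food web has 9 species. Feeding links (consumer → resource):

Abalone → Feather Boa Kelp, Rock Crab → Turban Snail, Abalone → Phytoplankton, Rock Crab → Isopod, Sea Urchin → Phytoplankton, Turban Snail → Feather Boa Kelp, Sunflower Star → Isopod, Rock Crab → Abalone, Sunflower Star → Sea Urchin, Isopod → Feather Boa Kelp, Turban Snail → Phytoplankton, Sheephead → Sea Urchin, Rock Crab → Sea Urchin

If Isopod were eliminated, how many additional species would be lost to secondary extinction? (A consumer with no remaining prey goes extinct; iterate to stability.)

0

Remove Isopod.
Every predator of it retains at least one other prey: Sunflower Star still has Sea Urchin; Rock Crab still has Turban Snail, Abalone, Sea Urchin.
No consumer loses all prey, so no secondary extinctions occur.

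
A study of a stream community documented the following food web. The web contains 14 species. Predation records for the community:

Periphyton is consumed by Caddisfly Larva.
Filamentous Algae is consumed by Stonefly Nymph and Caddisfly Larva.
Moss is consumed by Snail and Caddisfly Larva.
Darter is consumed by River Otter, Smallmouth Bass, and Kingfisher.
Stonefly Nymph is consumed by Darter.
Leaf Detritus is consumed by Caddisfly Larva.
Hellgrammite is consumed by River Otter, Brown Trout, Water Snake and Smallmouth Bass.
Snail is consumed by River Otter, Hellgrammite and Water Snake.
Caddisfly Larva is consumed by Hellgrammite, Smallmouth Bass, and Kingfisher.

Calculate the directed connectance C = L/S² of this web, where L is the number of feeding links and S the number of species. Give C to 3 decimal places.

The web has S = 14 species and L = 20 feeding links.
C = L / S² = 20 / 196 = 0.1020 ≈ 0.102.

C = 0.102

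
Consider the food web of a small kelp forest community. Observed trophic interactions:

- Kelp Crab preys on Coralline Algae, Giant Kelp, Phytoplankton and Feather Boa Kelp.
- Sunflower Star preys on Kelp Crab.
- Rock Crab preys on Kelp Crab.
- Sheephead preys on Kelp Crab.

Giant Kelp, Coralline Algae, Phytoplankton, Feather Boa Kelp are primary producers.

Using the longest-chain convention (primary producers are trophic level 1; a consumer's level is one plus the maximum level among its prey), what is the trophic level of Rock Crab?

Trophic level 3

Giant Kelp is a producer → level 1.
Kelp Crab eats Giant Kelp (level 1); other prey at levels: Coralline Algae 1, Phytoplankton 1, Feather Boa Kelp 1 → level 2.
Rock Crab eats Kelp Crab → level 3.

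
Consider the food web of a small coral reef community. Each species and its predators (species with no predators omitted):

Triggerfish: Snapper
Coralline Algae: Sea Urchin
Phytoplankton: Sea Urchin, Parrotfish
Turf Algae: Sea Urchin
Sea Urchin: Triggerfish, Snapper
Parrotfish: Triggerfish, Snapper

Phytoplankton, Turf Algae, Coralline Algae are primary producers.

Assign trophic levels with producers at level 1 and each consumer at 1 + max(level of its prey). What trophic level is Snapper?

Trophic level 4

Phytoplankton is a producer → level 1.
Sea Urchin eats Phytoplankton (level 1); other prey at levels: Turf Algae 1, Coralline Algae 1 → level 2.
Triggerfish eats Sea Urchin (level 2); other prey at levels: Parrotfish 2 → level 3.
Snapper eats Triggerfish (level 3); other prey at levels: Sea Urchin 2, Parrotfish 2 → level 4.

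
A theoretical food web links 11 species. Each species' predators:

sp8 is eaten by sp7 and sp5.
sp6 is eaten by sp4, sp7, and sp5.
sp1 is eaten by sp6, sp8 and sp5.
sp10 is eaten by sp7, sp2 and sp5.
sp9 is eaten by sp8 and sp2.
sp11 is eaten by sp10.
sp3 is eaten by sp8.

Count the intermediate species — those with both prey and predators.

3

Intermediate species (has both prey and predators): sp10, sp8, sp6.
Count: 3.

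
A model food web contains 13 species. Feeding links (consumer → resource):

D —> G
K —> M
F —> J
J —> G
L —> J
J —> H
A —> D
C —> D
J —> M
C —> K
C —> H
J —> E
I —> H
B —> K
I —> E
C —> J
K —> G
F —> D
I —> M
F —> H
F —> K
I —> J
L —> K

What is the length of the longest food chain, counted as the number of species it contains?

3 species

One longest chain: G → D → A.
It has 3 species and 2 links.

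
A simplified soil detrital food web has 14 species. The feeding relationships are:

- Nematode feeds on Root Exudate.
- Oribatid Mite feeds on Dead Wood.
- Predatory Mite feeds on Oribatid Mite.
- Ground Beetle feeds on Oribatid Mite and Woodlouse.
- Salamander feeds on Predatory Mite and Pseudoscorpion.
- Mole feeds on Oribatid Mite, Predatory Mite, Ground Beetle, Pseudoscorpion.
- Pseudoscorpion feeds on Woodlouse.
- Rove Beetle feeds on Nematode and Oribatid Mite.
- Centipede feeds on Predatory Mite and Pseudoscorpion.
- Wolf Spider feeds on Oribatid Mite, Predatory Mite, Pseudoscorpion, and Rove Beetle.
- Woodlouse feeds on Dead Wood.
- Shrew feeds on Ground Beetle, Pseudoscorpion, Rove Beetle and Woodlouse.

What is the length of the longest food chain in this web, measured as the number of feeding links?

One longest chain: Dead Wood → Woodlouse → Pseudoscorpion → Centipede.
It has 4 species and 3 links.

3 links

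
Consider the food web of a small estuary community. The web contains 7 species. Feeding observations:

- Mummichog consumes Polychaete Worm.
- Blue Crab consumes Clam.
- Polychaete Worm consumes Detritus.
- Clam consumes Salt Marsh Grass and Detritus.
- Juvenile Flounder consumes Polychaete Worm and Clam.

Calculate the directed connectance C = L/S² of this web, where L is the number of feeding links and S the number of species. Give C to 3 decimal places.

C = 0.143

The web has S = 7 species and L = 7 feeding links.
C = L / S² = 7 / 49 = 0.1429 ≈ 0.143.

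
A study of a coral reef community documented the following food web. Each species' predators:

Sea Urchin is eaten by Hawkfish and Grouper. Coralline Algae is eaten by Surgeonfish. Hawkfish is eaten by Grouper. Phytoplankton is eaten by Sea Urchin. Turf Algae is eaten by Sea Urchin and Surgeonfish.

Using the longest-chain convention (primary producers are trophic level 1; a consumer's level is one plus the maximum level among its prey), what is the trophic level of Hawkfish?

Turf Algae is a producer → level 1.
Sea Urchin eats Turf Algae (level 1); other prey at levels: Phytoplankton 1 → level 2.
Hawkfish eats Sea Urchin → level 3.

Trophic level 3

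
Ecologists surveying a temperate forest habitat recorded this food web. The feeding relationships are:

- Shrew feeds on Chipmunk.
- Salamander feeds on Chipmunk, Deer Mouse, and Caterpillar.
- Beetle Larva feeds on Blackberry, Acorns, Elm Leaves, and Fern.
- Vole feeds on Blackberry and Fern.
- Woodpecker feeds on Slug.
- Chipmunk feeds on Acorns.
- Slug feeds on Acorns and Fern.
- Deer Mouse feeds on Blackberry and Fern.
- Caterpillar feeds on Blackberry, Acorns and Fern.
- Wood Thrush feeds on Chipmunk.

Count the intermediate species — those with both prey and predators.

Intermediate species (has both prey and predators): Caterpillar, Slug, Chipmunk, Deer Mouse.
Count: 4.

4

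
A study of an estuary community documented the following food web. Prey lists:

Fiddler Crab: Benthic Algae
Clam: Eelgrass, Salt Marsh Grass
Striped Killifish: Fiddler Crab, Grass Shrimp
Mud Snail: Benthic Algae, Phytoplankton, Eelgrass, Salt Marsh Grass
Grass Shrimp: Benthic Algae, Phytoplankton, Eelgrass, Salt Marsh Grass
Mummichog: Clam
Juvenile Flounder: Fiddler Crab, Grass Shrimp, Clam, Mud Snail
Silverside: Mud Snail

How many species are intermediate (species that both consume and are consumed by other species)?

Intermediate species (has both prey and predators): Fiddler Crab, Grass Shrimp, Clam, Mud Snail.
Count: 4.

4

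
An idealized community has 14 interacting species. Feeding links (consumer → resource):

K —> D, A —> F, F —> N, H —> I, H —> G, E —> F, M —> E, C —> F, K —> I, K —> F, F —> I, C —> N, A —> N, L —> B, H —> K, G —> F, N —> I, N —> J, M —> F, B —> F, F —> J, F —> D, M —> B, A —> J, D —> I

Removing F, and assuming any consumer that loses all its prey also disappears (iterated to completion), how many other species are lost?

Remove F.
Round 1: G (all prey gone), E (all prey gone), B (all prey gone) → extinct.
Round 2: M (all prey gone), L (all prey gone) → extinct.
No further losses. Total secondary extinctions: 5.

5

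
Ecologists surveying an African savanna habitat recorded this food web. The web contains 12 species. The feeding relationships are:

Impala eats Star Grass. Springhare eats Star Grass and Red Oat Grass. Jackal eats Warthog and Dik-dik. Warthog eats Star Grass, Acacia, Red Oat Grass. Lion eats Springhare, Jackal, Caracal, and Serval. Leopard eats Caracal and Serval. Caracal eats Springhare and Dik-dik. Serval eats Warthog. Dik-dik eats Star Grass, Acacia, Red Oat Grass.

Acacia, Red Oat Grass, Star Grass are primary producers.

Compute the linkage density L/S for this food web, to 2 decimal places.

There are L = 20 links among S = 12 species.
L/S = 20/12 = 1.6667 ≈ 1.67.

L/S = 1.67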